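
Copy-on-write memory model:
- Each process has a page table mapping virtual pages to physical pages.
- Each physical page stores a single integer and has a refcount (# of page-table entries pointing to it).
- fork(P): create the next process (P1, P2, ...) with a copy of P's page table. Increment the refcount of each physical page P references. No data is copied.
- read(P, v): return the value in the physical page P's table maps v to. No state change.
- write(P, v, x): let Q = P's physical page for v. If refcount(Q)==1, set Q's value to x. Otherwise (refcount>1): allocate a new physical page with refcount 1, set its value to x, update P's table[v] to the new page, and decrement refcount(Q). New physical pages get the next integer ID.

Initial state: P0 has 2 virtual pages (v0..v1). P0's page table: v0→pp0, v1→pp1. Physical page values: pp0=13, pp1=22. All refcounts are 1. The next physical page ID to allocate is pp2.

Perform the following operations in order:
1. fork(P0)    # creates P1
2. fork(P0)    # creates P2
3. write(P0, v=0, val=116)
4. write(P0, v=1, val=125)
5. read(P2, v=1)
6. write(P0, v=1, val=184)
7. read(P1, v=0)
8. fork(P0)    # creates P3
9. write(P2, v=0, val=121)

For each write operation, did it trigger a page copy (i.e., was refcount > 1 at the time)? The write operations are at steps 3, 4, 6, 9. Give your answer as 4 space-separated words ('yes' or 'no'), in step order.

Op 1: fork(P0) -> P1. 2 ppages; refcounts: pp0:2 pp1:2
Op 2: fork(P0) -> P2. 2 ppages; refcounts: pp0:3 pp1:3
Op 3: write(P0, v0, 116). refcount(pp0)=3>1 -> COPY to pp2. 3 ppages; refcounts: pp0:2 pp1:3 pp2:1
Op 4: write(P0, v1, 125). refcount(pp1)=3>1 -> COPY to pp3. 4 ppages; refcounts: pp0:2 pp1:2 pp2:1 pp3:1
Op 5: read(P2, v1) -> 22. No state change.
Op 6: write(P0, v1, 184). refcount(pp3)=1 -> write in place. 4 ppages; refcounts: pp0:2 pp1:2 pp2:1 pp3:1
Op 7: read(P1, v0) -> 13. No state change.
Op 8: fork(P0) -> P3. 4 ppages; refcounts: pp0:2 pp1:2 pp2:2 pp3:2
Op 9: write(P2, v0, 121). refcount(pp0)=2>1 -> COPY to pp4. 5 ppages; refcounts: pp0:1 pp1:2 pp2:2 pp3:2 pp4:1

yes yes no yes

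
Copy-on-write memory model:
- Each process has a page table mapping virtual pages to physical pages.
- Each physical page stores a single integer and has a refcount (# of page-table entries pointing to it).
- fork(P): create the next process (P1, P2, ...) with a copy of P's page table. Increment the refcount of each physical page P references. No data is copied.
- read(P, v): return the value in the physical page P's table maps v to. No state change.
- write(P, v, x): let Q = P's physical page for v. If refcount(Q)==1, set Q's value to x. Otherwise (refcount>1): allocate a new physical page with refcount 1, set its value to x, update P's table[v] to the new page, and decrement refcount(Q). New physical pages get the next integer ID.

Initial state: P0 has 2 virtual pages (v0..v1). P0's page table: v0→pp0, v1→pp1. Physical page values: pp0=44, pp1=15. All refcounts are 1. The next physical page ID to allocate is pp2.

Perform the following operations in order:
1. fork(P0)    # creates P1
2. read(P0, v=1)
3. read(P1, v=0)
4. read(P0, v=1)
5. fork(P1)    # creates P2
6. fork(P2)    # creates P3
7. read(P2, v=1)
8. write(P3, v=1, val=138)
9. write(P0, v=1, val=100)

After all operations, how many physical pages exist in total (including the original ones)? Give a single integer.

Answer: 4

Derivation:
Op 1: fork(P0) -> P1. 2 ppages; refcounts: pp0:2 pp1:2
Op 2: read(P0, v1) -> 15. No state change.
Op 3: read(P1, v0) -> 44. No state change.
Op 4: read(P0, v1) -> 15. No state change.
Op 5: fork(P1) -> P2. 2 ppages; refcounts: pp0:3 pp1:3
Op 6: fork(P2) -> P3. 2 ppages; refcounts: pp0:4 pp1:4
Op 7: read(P2, v1) -> 15. No state change.
Op 8: write(P3, v1, 138). refcount(pp1)=4>1 -> COPY to pp2. 3 ppages; refcounts: pp0:4 pp1:3 pp2:1
Op 9: write(P0, v1, 100). refcount(pp1)=3>1 -> COPY to pp3. 4 ppages; refcounts: pp0:4 pp1:2 pp2:1 pp3:1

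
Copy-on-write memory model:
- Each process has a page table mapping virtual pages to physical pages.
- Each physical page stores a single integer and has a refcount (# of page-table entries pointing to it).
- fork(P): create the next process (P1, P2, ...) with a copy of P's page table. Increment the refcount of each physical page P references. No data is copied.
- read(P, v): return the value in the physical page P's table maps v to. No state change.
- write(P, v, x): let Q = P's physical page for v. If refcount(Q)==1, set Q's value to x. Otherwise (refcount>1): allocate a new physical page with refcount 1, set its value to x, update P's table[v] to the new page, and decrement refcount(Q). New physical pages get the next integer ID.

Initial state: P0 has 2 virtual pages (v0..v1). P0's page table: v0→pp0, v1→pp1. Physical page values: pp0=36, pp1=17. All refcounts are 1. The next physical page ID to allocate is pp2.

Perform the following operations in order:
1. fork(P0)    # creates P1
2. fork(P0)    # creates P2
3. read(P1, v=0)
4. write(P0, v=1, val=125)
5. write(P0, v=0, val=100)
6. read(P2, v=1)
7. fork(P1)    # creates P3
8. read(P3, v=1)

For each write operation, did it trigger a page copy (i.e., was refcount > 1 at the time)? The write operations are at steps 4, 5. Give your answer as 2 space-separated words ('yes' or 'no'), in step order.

Op 1: fork(P0) -> P1. 2 ppages; refcounts: pp0:2 pp1:2
Op 2: fork(P0) -> P2. 2 ppages; refcounts: pp0:3 pp1:3
Op 3: read(P1, v0) -> 36. No state change.
Op 4: write(P0, v1, 125). refcount(pp1)=3>1 -> COPY to pp2. 3 ppages; refcounts: pp0:3 pp1:2 pp2:1
Op 5: write(P0, v0, 100). refcount(pp0)=3>1 -> COPY to pp3. 4 ppages; refcounts: pp0:2 pp1:2 pp2:1 pp3:1
Op 6: read(P2, v1) -> 17. No state change.
Op 7: fork(P1) -> P3. 4 ppages; refcounts: pp0:3 pp1:3 pp2:1 pp3:1
Op 8: read(P3, v1) -> 17. No state change.

yes yes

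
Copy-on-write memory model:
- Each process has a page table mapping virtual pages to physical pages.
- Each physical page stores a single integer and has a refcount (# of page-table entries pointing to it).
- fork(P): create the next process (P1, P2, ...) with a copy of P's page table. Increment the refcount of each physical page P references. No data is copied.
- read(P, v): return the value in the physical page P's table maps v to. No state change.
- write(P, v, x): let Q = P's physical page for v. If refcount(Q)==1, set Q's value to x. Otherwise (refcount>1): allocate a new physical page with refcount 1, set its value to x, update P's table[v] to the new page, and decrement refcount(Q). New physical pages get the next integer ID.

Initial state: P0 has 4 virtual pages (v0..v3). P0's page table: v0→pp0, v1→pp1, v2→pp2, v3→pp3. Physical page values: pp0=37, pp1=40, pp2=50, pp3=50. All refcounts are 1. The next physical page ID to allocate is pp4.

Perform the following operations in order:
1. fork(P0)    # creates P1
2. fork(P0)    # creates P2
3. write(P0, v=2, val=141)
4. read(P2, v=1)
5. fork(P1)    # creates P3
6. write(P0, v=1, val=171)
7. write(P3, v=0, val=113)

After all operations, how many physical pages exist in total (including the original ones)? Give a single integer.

Answer: 7

Derivation:
Op 1: fork(P0) -> P1. 4 ppages; refcounts: pp0:2 pp1:2 pp2:2 pp3:2
Op 2: fork(P0) -> P2. 4 ppages; refcounts: pp0:3 pp1:3 pp2:3 pp3:3
Op 3: write(P0, v2, 141). refcount(pp2)=3>1 -> COPY to pp4. 5 ppages; refcounts: pp0:3 pp1:3 pp2:2 pp3:3 pp4:1
Op 4: read(P2, v1) -> 40. No state change.
Op 5: fork(P1) -> P3. 5 ppages; refcounts: pp0:4 pp1:4 pp2:3 pp3:4 pp4:1
Op 6: write(P0, v1, 171). refcount(pp1)=4>1 -> COPY to pp5. 6 ppages; refcounts: pp0:4 pp1:3 pp2:3 pp3:4 pp4:1 pp5:1
Op 7: write(P3, v0, 113). refcount(pp0)=4>1 -> COPY to pp6. 7 ppages; refcounts: pp0:3 pp1:3 pp2:3 pp3:4 pp4:1 pp5:1 pp6:1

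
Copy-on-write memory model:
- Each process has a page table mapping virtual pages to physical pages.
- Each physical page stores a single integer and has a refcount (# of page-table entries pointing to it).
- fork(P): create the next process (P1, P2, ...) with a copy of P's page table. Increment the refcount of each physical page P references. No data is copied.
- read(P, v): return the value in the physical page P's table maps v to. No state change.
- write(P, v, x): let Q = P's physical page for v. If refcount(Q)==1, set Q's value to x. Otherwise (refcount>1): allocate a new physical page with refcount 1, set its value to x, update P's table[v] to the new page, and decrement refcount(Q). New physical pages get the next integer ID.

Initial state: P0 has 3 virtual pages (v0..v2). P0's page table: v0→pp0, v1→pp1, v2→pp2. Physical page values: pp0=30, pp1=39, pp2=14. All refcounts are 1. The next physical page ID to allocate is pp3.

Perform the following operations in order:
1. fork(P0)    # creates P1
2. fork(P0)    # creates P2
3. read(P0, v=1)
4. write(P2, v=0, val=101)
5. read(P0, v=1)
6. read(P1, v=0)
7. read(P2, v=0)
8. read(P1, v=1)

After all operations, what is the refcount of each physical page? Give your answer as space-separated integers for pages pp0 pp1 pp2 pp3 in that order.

Op 1: fork(P0) -> P1. 3 ppages; refcounts: pp0:2 pp1:2 pp2:2
Op 2: fork(P0) -> P2. 3 ppages; refcounts: pp0:3 pp1:3 pp2:3
Op 3: read(P0, v1) -> 39. No state change.
Op 4: write(P2, v0, 101). refcount(pp0)=3>1 -> COPY to pp3. 4 ppages; refcounts: pp0:2 pp1:3 pp2:3 pp3:1
Op 5: read(P0, v1) -> 39. No state change.
Op 6: read(P1, v0) -> 30. No state change.
Op 7: read(P2, v0) -> 101. No state change.
Op 8: read(P1, v1) -> 39. No state change.

Answer: 2 3 3 1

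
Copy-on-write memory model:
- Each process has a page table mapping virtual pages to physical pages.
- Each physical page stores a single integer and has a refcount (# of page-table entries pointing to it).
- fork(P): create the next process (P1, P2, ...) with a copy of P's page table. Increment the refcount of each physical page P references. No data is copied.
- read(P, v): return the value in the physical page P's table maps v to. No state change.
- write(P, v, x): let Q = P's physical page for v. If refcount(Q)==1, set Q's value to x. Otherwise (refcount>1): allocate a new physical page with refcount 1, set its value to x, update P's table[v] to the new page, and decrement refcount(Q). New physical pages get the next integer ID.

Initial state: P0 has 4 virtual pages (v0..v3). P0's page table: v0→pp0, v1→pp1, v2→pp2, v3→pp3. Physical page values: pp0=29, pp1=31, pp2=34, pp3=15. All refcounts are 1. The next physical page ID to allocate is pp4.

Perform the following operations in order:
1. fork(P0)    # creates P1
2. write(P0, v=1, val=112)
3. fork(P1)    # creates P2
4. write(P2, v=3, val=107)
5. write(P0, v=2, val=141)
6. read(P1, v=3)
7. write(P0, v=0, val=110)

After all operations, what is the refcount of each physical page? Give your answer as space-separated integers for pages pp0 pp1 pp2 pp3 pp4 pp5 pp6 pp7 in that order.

Op 1: fork(P0) -> P1. 4 ppages; refcounts: pp0:2 pp1:2 pp2:2 pp3:2
Op 2: write(P0, v1, 112). refcount(pp1)=2>1 -> COPY to pp4. 5 ppages; refcounts: pp0:2 pp1:1 pp2:2 pp3:2 pp4:1
Op 3: fork(P1) -> P2. 5 ppages; refcounts: pp0:3 pp1:2 pp2:3 pp3:3 pp4:1
Op 4: write(P2, v3, 107). refcount(pp3)=3>1 -> COPY to pp5. 6 ppages; refcounts: pp0:3 pp1:2 pp2:3 pp3:2 pp4:1 pp5:1
Op 5: write(P0, v2, 141). refcount(pp2)=3>1 -> COPY to pp6. 7 ppages; refcounts: pp0:3 pp1:2 pp2:2 pp3:2 pp4:1 pp5:1 pp6:1
Op 6: read(P1, v3) -> 15. No state change.
Op 7: write(P0, v0, 110). refcount(pp0)=3>1 -> COPY to pp7. 8 ppages; refcounts: pp0:2 pp1:2 pp2:2 pp3:2 pp4:1 pp5:1 pp6:1 pp7:1

Answer: 2 2 2 2 1 1 1 1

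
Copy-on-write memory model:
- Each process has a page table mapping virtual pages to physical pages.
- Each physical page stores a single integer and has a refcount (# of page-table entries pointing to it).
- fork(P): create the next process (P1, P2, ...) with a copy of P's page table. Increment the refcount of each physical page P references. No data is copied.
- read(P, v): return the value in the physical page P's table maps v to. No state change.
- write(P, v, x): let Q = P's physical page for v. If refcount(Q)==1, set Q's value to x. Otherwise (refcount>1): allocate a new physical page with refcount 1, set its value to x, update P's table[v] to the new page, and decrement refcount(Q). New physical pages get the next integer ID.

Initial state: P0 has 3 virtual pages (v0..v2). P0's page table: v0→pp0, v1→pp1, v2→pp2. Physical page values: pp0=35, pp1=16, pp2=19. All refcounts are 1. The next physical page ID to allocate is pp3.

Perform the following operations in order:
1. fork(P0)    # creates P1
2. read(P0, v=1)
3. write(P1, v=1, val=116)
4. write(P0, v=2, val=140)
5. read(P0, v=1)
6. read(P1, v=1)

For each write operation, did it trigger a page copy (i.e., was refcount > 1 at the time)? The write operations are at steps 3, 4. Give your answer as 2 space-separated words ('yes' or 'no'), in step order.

Op 1: fork(P0) -> P1. 3 ppages; refcounts: pp0:2 pp1:2 pp2:2
Op 2: read(P0, v1) -> 16. No state change.
Op 3: write(P1, v1, 116). refcount(pp1)=2>1 -> COPY to pp3. 4 ppages; refcounts: pp0:2 pp1:1 pp2:2 pp3:1
Op 4: write(P0, v2, 140). refcount(pp2)=2>1 -> COPY to pp4. 5 ppages; refcounts: pp0:2 pp1:1 pp2:1 pp3:1 pp4:1
Op 5: read(P0, v1) -> 16. No state change.
Op 6: read(P1, v1) -> 116. No state change.

yes yes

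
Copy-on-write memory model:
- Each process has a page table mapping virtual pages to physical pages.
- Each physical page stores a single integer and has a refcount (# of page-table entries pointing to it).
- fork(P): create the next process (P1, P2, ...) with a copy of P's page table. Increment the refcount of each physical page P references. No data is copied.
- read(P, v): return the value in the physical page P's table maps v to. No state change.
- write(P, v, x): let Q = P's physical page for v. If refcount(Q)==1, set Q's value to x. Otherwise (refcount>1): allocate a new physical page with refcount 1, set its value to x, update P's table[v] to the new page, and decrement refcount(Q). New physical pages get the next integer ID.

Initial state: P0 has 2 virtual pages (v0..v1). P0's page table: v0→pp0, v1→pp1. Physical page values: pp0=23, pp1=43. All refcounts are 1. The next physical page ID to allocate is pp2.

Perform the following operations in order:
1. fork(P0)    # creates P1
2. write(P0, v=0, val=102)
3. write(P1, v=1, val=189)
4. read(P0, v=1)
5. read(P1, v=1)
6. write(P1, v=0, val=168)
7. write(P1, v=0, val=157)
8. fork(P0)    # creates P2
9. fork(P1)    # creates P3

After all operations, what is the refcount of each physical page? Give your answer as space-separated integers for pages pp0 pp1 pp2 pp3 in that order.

Answer: 2 2 2 2

Derivation:
Op 1: fork(P0) -> P1. 2 ppages; refcounts: pp0:2 pp1:2
Op 2: write(P0, v0, 102). refcount(pp0)=2>1 -> COPY to pp2. 3 ppages; refcounts: pp0:1 pp1:2 pp2:1
Op 3: write(P1, v1, 189). refcount(pp1)=2>1 -> COPY to pp3. 4 ppages; refcounts: pp0:1 pp1:1 pp2:1 pp3:1
Op 4: read(P0, v1) -> 43. No state change.
Op 5: read(P1, v1) -> 189. No state change.
Op 6: write(P1, v0, 168). refcount(pp0)=1 -> write in place. 4 ppages; refcounts: pp0:1 pp1:1 pp2:1 pp3:1
Op 7: write(P1, v0, 157). refcount(pp0)=1 -> write in place. 4 ppages; refcounts: pp0:1 pp1:1 pp2:1 pp3:1
Op 8: fork(P0) -> P2. 4 ppages; refcounts: pp0:1 pp1:2 pp2:2 pp3:1
Op 9: fork(P1) -> P3. 4 ppages; refcounts: pp0:2 pp1:2 pp2:2 pp3:2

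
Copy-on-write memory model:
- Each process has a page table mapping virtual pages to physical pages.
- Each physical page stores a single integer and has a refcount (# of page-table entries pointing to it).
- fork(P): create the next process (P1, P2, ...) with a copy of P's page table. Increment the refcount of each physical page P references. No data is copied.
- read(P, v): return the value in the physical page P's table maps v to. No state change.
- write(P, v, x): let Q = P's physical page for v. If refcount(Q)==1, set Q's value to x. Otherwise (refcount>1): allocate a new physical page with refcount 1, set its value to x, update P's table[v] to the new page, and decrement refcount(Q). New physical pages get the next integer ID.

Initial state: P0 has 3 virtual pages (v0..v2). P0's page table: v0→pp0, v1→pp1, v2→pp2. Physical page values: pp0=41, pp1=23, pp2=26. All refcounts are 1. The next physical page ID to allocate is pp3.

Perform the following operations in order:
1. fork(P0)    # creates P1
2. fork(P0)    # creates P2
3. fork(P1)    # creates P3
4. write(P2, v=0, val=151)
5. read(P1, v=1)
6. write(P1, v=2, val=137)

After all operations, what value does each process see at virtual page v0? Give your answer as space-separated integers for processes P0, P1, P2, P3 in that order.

Op 1: fork(P0) -> P1. 3 ppages; refcounts: pp0:2 pp1:2 pp2:2
Op 2: fork(P0) -> P2. 3 ppages; refcounts: pp0:3 pp1:3 pp2:3
Op 3: fork(P1) -> P3. 3 ppages; refcounts: pp0:4 pp1:4 pp2:4
Op 4: write(P2, v0, 151). refcount(pp0)=4>1 -> COPY to pp3. 4 ppages; refcounts: pp0:3 pp1:4 pp2:4 pp3:1
Op 5: read(P1, v1) -> 23. No state change.
Op 6: write(P1, v2, 137). refcount(pp2)=4>1 -> COPY to pp4. 5 ppages; refcounts: pp0:3 pp1:4 pp2:3 pp3:1 pp4:1
P0: v0 -> pp0 = 41
P1: v0 -> pp0 = 41
P2: v0 -> pp3 = 151
P3: v0 -> pp0 = 41

Answer: 41 41 151 41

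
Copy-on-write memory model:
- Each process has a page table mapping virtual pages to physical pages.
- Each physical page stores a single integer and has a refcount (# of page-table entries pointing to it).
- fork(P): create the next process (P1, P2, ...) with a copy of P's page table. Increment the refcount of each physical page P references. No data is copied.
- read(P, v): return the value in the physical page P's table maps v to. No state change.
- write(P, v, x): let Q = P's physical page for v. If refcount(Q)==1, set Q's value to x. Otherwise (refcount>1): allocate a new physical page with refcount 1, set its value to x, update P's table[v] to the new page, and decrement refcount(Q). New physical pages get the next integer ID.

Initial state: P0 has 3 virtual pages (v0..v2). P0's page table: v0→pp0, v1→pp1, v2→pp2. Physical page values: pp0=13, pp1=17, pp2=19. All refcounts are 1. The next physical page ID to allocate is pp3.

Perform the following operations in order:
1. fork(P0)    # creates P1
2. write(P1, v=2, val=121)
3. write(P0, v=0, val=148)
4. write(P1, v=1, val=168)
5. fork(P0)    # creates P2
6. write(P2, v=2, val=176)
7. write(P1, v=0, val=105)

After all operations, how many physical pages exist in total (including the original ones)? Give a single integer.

Op 1: fork(P0) -> P1. 3 ppages; refcounts: pp0:2 pp1:2 pp2:2
Op 2: write(P1, v2, 121). refcount(pp2)=2>1 -> COPY to pp3. 4 ppages; refcounts: pp0:2 pp1:2 pp2:1 pp3:1
Op 3: write(P0, v0, 148). refcount(pp0)=2>1 -> COPY to pp4. 5 ppages; refcounts: pp0:1 pp1:2 pp2:1 pp3:1 pp4:1
Op 4: write(P1, v1, 168). refcount(pp1)=2>1 -> COPY to pp5. 6 ppages; refcounts: pp0:1 pp1:1 pp2:1 pp3:1 pp4:1 pp5:1
Op 5: fork(P0) -> P2. 6 ppages; refcounts: pp0:1 pp1:2 pp2:2 pp3:1 pp4:2 pp5:1
Op 6: write(P2, v2, 176). refcount(pp2)=2>1 -> COPY to pp6. 7 ppages; refcounts: pp0:1 pp1:2 pp2:1 pp3:1 pp4:2 pp5:1 pp6:1
Op 7: write(P1, v0, 105). refcount(pp0)=1 -> write in place. 7 ppages; refcounts: pp0:1 pp1:2 pp2:1 pp3:1 pp4:2 pp5:1 pp6:1

Answer: 7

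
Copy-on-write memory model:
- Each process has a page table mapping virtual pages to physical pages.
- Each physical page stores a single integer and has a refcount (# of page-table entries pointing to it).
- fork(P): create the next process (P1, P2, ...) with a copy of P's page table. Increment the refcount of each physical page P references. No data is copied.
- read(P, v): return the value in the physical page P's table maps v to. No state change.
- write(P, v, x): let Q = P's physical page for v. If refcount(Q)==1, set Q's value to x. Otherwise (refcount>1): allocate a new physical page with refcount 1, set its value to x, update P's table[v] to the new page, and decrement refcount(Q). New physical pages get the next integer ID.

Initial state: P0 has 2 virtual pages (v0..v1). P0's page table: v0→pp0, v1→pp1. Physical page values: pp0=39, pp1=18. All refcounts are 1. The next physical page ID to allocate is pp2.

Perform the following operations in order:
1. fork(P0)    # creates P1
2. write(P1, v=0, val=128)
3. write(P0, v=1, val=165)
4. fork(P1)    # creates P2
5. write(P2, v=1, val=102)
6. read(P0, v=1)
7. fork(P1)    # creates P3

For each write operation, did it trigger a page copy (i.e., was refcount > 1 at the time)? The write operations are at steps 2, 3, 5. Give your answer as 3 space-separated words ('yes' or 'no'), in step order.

Op 1: fork(P0) -> P1. 2 ppages; refcounts: pp0:2 pp1:2
Op 2: write(P1, v0, 128). refcount(pp0)=2>1 -> COPY to pp2. 3 ppages; refcounts: pp0:1 pp1:2 pp2:1
Op 3: write(P0, v1, 165). refcount(pp1)=2>1 -> COPY to pp3. 4 ppages; refcounts: pp0:1 pp1:1 pp2:1 pp3:1
Op 4: fork(P1) -> P2. 4 ppages; refcounts: pp0:1 pp1:2 pp2:2 pp3:1
Op 5: write(P2, v1, 102). refcount(pp1)=2>1 -> COPY to pp4. 5 ppages; refcounts: pp0:1 pp1:1 pp2:2 pp3:1 pp4:1
Op 6: read(P0, v1) -> 165. No state change.
Op 7: fork(P1) -> P3. 5 ppages; refcounts: pp0:1 pp1:2 pp2:3 pp3:1 pp4:1

yes yes yes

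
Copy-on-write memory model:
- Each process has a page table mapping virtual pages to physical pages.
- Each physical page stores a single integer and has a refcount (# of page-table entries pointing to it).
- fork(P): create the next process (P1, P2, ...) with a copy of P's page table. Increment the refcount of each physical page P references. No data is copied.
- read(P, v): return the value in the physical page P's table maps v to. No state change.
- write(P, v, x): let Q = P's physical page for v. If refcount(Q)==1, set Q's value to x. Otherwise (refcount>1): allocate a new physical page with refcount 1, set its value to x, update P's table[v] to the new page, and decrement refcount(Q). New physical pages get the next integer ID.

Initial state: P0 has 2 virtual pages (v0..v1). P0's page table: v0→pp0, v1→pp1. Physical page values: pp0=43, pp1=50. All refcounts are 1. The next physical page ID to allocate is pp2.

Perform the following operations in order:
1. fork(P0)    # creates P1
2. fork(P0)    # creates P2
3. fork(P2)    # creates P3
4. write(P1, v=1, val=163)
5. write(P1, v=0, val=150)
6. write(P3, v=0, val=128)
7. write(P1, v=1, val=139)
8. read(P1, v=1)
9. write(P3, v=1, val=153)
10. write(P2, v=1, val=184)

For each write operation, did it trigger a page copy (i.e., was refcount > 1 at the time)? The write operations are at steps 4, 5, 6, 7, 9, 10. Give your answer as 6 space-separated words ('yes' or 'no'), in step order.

Op 1: fork(P0) -> P1. 2 ppages; refcounts: pp0:2 pp1:2
Op 2: fork(P0) -> P2. 2 ppages; refcounts: pp0:3 pp1:3
Op 3: fork(P2) -> P3. 2 ppages; refcounts: pp0:4 pp1:4
Op 4: write(P1, v1, 163). refcount(pp1)=4>1 -> COPY to pp2. 3 ppages; refcounts: pp0:4 pp1:3 pp2:1
Op 5: write(P1, v0, 150). refcount(pp0)=4>1 -> COPY to pp3. 4 ppages; refcounts: pp0:3 pp1:3 pp2:1 pp3:1
Op 6: write(P3, v0, 128). refcount(pp0)=3>1 -> COPY to pp4. 5 ppages; refcounts: pp0:2 pp1:3 pp2:1 pp3:1 pp4:1
Op 7: write(P1, v1, 139). refcount(pp2)=1 -> write in place. 5 ppages; refcounts: pp0:2 pp1:3 pp2:1 pp3:1 pp4:1
Op 8: read(P1, v1) -> 139. No state change.
Op 9: write(P3, v1, 153). refcount(pp1)=3>1 -> COPY to pp5. 6 ppages; refcounts: pp0:2 pp1:2 pp2:1 pp3:1 pp4:1 pp5:1
Op 10: write(P2, v1, 184). refcount(pp1)=2>1 -> COPY to pp6. 7 ppages; refcounts: pp0:2 pp1:1 pp2:1 pp3:1 pp4:1 pp5:1 pp6:1

yes yes yes no yes yes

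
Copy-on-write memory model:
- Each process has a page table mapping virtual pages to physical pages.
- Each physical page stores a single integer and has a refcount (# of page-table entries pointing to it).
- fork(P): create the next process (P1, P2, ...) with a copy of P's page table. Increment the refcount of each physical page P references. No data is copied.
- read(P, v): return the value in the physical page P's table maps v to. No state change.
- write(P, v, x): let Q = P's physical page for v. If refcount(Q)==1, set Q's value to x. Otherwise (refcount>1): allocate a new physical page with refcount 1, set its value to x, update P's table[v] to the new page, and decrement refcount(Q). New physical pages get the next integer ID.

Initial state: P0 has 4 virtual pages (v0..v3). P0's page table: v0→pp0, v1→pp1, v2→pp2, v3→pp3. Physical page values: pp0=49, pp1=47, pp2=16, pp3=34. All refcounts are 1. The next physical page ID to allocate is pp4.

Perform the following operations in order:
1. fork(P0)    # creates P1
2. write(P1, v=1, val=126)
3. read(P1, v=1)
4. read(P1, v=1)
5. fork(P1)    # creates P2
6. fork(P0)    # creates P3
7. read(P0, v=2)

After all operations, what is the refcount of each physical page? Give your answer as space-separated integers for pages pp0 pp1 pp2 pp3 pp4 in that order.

Op 1: fork(P0) -> P1. 4 ppages; refcounts: pp0:2 pp1:2 pp2:2 pp3:2
Op 2: write(P1, v1, 126). refcount(pp1)=2>1 -> COPY to pp4. 5 ppages; refcounts: pp0:2 pp1:1 pp2:2 pp3:2 pp4:1
Op 3: read(P1, v1) -> 126. No state change.
Op 4: read(P1, v1) -> 126. No state change.
Op 5: fork(P1) -> P2. 5 ppages; refcounts: pp0:3 pp1:1 pp2:3 pp3:3 pp4:2
Op 6: fork(P0) -> P3. 5 ppages; refcounts: pp0:4 pp1:2 pp2:4 pp3:4 pp4:2
Op 7: read(P0, v2) -> 16. No state change.

Answer: 4 2 4 4 2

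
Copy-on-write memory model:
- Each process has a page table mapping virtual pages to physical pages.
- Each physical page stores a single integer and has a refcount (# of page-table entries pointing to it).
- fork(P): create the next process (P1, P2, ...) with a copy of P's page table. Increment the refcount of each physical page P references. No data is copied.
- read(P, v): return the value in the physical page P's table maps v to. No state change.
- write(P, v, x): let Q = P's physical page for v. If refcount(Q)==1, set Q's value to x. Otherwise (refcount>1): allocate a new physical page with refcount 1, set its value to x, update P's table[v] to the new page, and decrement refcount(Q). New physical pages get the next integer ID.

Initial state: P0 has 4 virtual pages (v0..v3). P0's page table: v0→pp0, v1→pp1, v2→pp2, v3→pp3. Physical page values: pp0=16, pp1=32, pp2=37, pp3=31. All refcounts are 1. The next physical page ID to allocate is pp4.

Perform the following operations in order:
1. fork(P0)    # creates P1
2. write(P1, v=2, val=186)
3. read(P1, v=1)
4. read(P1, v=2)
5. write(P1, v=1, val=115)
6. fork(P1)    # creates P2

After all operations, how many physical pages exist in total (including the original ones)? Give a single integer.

Op 1: fork(P0) -> P1. 4 ppages; refcounts: pp0:2 pp1:2 pp2:2 pp3:2
Op 2: write(P1, v2, 186). refcount(pp2)=2>1 -> COPY to pp4. 5 ppages; refcounts: pp0:2 pp1:2 pp2:1 pp3:2 pp4:1
Op 3: read(P1, v1) -> 32. No state change.
Op 4: read(P1, v2) -> 186. No state change.
Op 5: write(P1, v1, 115). refcount(pp1)=2>1 -> COPY to pp5. 6 ppages; refcounts: pp0:2 pp1:1 pp2:1 pp3:2 pp4:1 pp5:1
Op 6: fork(P1) -> P2. 6 ppages; refcounts: pp0:3 pp1:1 pp2:1 pp3:3 pp4:2 pp5:2

Answer: 6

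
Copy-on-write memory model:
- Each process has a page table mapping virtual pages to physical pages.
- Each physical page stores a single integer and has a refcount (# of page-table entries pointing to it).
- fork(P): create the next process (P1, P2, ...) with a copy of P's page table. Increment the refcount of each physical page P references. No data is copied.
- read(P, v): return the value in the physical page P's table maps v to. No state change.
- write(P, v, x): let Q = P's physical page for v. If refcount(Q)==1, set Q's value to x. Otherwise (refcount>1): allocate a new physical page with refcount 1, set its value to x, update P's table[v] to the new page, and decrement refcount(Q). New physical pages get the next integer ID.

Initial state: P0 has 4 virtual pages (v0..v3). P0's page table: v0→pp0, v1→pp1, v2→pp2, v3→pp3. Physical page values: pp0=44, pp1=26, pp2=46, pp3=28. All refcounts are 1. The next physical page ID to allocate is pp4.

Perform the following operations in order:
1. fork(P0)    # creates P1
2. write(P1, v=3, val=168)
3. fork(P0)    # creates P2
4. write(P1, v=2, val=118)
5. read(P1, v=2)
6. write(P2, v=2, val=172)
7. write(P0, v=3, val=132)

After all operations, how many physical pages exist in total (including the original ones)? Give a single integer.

Op 1: fork(P0) -> P1. 4 ppages; refcounts: pp0:2 pp1:2 pp2:2 pp3:2
Op 2: write(P1, v3, 168). refcount(pp3)=2>1 -> COPY to pp4. 5 ppages; refcounts: pp0:2 pp1:2 pp2:2 pp3:1 pp4:1
Op 3: fork(P0) -> P2. 5 ppages; refcounts: pp0:3 pp1:3 pp2:3 pp3:2 pp4:1
Op 4: write(P1, v2, 118). refcount(pp2)=3>1 -> COPY to pp5. 6 ppages; refcounts: pp0:3 pp1:3 pp2:2 pp3:2 pp4:1 pp5:1
Op 5: read(P1, v2) -> 118. No state change.
Op 6: write(P2, v2, 172). refcount(pp2)=2>1 -> COPY to pp6. 7 ppages; refcounts: pp0:3 pp1:3 pp2:1 pp3:2 pp4:1 pp5:1 pp6:1
Op 7: write(P0, v3, 132). refcount(pp3)=2>1 -> COPY to pp7. 8 ppages; refcounts: pp0:3 pp1:3 pp2:1 pp3:1 pp4:1 pp5:1 pp6:1 pp7:1

Answer: 8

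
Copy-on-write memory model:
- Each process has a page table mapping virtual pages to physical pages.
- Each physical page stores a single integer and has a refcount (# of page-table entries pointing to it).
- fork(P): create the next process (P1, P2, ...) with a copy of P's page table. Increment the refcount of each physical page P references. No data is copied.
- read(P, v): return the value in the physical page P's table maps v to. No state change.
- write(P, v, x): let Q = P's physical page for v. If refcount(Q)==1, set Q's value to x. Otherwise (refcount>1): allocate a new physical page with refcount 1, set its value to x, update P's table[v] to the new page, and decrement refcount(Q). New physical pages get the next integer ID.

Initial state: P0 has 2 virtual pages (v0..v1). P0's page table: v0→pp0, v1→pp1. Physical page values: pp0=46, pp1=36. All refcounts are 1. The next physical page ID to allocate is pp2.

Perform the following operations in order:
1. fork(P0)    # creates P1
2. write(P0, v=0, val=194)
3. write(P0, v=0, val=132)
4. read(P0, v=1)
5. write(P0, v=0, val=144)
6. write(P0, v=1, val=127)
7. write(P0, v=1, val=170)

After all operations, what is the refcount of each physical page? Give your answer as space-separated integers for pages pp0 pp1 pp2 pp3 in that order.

Op 1: fork(P0) -> P1. 2 ppages; refcounts: pp0:2 pp1:2
Op 2: write(P0, v0, 194). refcount(pp0)=2>1 -> COPY to pp2. 3 ppages; refcounts: pp0:1 pp1:2 pp2:1
Op 3: write(P0, v0, 132). refcount(pp2)=1 -> write in place. 3 ppages; refcounts: pp0:1 pp1:2 pp2:1
Op 4: read(P0, v1) -> 36. No state change.
Op 5: write(P0, v0, 144). refcount(pp2)=1 -> write in place. 3 ppages; refcounts: pp0:1 pp1:2 pp2:1
Op 6: write(P0, v1, 127). refcount(pp1)=2>1 -> COPY to pp3. 4 ppages; refcounts: pp0:1 pp1:1 pp2:1 pp3:1
Op 7: write(P0, v1, 170). refcount(pp3)=1 -> write in place. 4 ppages; refcounts: pp0:1 pp1:1 pp2:1 pp3:1

Answer: 1 1 1 1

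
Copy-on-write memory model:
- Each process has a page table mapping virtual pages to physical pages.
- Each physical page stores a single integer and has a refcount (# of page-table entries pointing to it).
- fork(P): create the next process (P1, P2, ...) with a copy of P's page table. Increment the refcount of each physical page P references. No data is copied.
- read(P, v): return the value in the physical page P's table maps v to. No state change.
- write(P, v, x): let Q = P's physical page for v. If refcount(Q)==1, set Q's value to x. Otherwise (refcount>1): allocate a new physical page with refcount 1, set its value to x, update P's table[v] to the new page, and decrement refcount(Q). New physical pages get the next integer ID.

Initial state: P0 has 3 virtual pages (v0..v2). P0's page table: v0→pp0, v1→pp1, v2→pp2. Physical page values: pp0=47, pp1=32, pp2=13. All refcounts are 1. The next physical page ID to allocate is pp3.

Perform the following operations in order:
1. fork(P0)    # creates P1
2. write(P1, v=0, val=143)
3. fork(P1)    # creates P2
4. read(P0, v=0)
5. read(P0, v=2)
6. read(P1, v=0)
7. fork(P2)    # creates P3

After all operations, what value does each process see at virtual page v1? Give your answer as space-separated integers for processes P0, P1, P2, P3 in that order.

Op 1: fork(P0) -> P1. 3 ppages; refcounts: pp0:2 pp1:2 pp2:2
Op 2: write(P1, v0, 143). refcount(pp0)=2>1 -> COPY to pp3. 4 ppages; refcounts: pp0:1 pp1:2 pp2:2 pp3:1
Op 3: fork(P1) -> P2. 4 ppages; refcounts: pp0:1 pp1:3 pp2:3 pp3:2
Op 4: read(P0, v0) -> 47. No state change.
Op 5: read(P0, v2) -> 13. No state change.
Op 6: read(P1, v0) -> 143. No state change.
Op 7: fork(P2) -> P3. 4 ppages; refcounts: pp0:1 pp1:4 pp2:4 pp3:3
P0: v1 -> pp1 = 32
P1: v1 -> pp1 = 32
P2: v1 -> pp1 = 32
P3: v1 -> pp1 = 32

Answer: 32 32 32 32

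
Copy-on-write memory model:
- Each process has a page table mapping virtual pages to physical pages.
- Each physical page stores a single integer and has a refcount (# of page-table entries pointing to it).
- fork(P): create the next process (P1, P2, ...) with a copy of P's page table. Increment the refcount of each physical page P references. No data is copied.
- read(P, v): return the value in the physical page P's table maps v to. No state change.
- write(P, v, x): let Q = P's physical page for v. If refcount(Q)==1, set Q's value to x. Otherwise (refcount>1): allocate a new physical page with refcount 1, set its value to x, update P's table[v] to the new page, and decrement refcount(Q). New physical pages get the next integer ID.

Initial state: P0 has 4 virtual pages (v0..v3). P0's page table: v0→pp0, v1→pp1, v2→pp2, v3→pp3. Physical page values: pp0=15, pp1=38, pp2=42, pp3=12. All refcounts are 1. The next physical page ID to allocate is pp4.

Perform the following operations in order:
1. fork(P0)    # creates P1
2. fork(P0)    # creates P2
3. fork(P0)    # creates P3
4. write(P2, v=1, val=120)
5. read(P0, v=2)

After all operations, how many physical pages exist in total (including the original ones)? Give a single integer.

Op 1: fork(P0) -> P1. 4 ppages; refcounts: pp0:2 pp1:2 pp2:2 pp3:2
Op 2: fork(P0) -> P2. 4 ppages; refcounts: pp0:3 pp1:3 pp2:3 pp3:3
Op 3: fork(P0) -> P3. 4 ppages; refcounts: pp0:4 pp1:4 pp2:4 pp3:4
Op 4: write(P2, v1, 120). refcount(pp1)=4>1 -> COPY to pp4. 5 ppages; refcounts: pp0:4 pp1:3 pp2:4 pp3:4 pp4:1
Op 5: read(P0, v2) -> 42. No state change.

Answer: 5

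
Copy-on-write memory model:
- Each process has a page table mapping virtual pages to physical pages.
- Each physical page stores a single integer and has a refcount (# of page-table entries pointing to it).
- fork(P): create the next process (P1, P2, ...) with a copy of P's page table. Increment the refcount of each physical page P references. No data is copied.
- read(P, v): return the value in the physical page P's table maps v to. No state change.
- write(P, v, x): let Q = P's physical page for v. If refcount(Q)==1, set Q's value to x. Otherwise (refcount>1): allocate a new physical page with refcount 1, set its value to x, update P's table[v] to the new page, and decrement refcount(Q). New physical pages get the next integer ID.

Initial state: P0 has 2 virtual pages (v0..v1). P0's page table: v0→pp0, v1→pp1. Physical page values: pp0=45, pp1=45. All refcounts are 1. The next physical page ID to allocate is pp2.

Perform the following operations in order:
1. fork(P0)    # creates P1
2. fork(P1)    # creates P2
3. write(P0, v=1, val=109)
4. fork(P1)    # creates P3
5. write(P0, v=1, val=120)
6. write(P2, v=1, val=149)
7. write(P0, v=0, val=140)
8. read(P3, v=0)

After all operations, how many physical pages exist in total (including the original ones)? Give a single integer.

Op 1: fork(P0) -> P1. 2 ppages; refcounts: pp0:2 pp1:2
Op 2: fork(P1) -> P2. 2 ppages; refcounts: pp0:3 pp1:3
Op 3: write(P0, v1, 109). refcount(pp1)=3>1 -> COPY to pp2. 3 ppages; refcounts: pp0:3 pp1:2 pp2:1
Op 4: fork(P1) -> P3. 3 ppages; refcounts: pp0:4 pp1:3 pp2:1
Op 5: write(P0, v1, 120). refcount(pp2)=1 -> write in place. 3 ppages; refcounts: pp0:4 pp1:3 pp2:1
Op 6: write(P2, v1, 149). refcount(pp1)=3>1 -> COPY to pp3. 4 ppages; refcounts: pp0:4 pp1:2 pp2:1 pp3:1
Op 7: write(P0, v0, 140). refcount(pp0)=4>1 -> COPY to pp4. 5 ppages; refcounts: pp0:3 pp1:2 pp2:1 pp3:1 pp4:1
Op 8: read(P3, v0) -> 45. No state change.

Answer: 5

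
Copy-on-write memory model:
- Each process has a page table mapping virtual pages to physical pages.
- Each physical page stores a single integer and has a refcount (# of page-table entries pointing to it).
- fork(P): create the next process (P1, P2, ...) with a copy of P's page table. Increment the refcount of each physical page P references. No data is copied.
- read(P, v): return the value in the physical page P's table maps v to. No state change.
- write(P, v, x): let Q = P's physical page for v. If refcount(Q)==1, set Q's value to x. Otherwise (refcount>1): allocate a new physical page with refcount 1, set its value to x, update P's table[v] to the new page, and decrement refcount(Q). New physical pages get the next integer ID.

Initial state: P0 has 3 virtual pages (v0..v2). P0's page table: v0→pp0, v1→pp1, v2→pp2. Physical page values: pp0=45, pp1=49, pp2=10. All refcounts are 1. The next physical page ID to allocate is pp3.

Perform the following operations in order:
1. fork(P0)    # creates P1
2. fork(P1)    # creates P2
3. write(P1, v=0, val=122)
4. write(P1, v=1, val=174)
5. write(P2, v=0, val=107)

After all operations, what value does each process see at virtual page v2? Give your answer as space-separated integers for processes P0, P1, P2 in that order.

Op 1: fork(P0) -> P1. 3 ppages; refcounts: pp0:2 pp1:2 pp2:2
Op 2: fork(P1) -> P2. 3 ppages; refcounts: pp0:3 pp1:3 pp2:3
Op 3: write(P1, v0, 122). refcount(pp0)=3>1 -> COPY to pp3. 4 ppages; refcounts: pp0:2 pp1:3 pp2:3 pp3:1
Op 4: write(P1, v1, 174). refcount(pp1)=3>1 -> COPY to pp4. 5 ppages; refcounts: pp0:2 pp1:2 pp2:3 pp3:1 pp4:1
Op 5: write(P2, v0, 107). refcount(pp0)=2>1 -> COPY to pp5. 6 ppages; refcounts: pp0:1 pp1:2 pp2:3 pp3:1 pp4:1 pp5:1
P0: v2 -> pp2 = 10
P1: v2 -> pp2 = 10
P2: v2 -> pp2 = 10

Answer: 10 10 10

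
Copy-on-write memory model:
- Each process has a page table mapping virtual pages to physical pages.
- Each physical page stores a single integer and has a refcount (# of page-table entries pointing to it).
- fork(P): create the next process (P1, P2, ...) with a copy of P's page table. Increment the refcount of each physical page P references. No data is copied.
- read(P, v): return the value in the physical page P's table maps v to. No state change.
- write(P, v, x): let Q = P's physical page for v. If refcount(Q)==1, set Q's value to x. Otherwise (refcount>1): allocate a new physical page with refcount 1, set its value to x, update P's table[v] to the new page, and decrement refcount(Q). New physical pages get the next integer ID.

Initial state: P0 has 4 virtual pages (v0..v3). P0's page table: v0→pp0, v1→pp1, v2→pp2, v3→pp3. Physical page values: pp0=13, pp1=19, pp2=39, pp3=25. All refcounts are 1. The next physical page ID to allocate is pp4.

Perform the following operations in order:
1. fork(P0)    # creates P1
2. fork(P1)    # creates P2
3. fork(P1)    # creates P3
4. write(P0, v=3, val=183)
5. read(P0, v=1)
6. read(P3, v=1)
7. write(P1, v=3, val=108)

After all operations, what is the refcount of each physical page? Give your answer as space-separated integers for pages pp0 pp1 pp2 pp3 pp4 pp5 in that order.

Op 1: fork(P0) -> P1. 4 ppages; refcounts: pp0:2 pp1:2 pp2:2 pp3:2
Op 2: fork(P1) -> P2. 4 ppages; refcounts: pp0:3 pp1:3 pp2:3 pp3:3
Op 3: fork(P1) -> P3. 4 ppages; refcounts: pp0:4 pp1:4 pp2:4 pp3:4
Op 4: write(P0, v3, 183). refcount(pp3)=4>1 -> COPY to pp4. 5 ppages; refcounts: pp0:4 pp1:4 pp2:4 pp3:3 pp4:1
Op 5: read(P0, v1) -> 19. No state change.
Op 6: read(P3, v1) -> 19. No state change.
Op 7: write(P1, v3, 108). refcount(pp3)=3>1 -> COPY to pp5. 6 ppages; refcounts: pp0:4 pp1:4 pp2:4 pp3:2 pp4:1 pp5:1

Answer: 4 4 4 2 1 1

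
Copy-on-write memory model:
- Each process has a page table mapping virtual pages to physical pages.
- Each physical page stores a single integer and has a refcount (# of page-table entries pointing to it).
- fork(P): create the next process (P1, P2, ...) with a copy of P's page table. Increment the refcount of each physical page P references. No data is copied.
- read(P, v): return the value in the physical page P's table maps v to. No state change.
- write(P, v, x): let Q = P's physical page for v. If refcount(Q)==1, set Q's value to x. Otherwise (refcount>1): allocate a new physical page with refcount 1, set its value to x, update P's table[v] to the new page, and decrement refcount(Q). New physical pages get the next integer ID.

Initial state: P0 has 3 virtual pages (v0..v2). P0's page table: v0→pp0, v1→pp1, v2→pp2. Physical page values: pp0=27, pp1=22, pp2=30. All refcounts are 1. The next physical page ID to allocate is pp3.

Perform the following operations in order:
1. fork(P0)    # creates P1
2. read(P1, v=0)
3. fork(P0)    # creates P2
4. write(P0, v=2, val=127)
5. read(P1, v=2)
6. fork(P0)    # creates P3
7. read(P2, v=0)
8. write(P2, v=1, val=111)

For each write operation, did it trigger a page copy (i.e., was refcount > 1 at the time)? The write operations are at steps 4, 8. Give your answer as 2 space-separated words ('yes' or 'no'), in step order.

Op 1: fork(P0) -> P1. 3 ppages; refcounts: pp0:2 pp1:2 pp2:2
Op 2: read(P1, v0) -> 27. No state change.
Op 3: fork(P0) -> P2. 3 ppages; refcounts: pp0:3 pp1:3 pp2:3
Op 4: write(P0, v2, 127). refcount(pp2)=3>1 -> COPY to pp3. 4 ppages; refcounts: pp0:3 pp1:3 pp2:2 pp3:1
Op 5: read(P1, v2) -> 30. No state change.
Op 6: fork(P0) -> P3. 4 ppages; refcounts: pp0:4 pp1:4 pp2:2 pp3:2
Op 7: read(P2, v0) -> 27. No state change.
Op 8: write(P2, v1, 111). refcount(pp1)=4>1 -> COPY to pp4. 5 ppages; refcounts: pp0:4 pp1:3 pp2:2 pp3:2 pp4:1

yes yes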